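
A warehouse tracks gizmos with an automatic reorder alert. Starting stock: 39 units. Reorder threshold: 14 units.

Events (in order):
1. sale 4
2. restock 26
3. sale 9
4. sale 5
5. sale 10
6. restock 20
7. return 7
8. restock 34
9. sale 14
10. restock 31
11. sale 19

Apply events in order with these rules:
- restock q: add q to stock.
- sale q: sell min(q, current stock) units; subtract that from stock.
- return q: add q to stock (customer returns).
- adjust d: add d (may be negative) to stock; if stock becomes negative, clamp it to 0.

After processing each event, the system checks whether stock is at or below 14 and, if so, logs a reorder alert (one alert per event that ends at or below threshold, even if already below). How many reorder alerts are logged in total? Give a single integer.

Processing events:
Start: stock = 39
  Event 1 (sale 4): sell min(4,39)=4. stock: 39 - 4 = 35. total_sold = 4
  Event 2 (restock 26): 35 + 26 = 61
  Event 3 (sale 9): sell min(9,61)=9. stock: 61 - 9 = 52. total_sold = 13
  Event 4 (sale 5): sell min(5,52)=5. stock: 52 - 5 = 47. total_sold = 18
  Event 5 (sale 10): sell min(10,47)=10. stock: 47 - 10 = 37. total_sold = 28
  Event 6 (restock 20): 37 + 20 = 57
  Event 7 (return 7): 57 + 7 = 64
  Event 8 (restock 34): 64 + 34 = 98
  Event 9 (sale 14): sell min(14,98)=14. stock: 98 - 14 = 84. total_sold = 42
  Event 10 (restock 31): 84 + 31 = 115
  Event 11 (sale 19): sell min(19,115)=19. stock: 115 - 19 = 96. total_sold = 61
Final: stock = 96, total_sold = 61

Checking against threshold 14:
  After event 1: stock=35 > 14
  After event 2: stock=61 > 14
  After event 3: stock=52 > 14
  After event 4: stock=47 > 14
  After event 5: stock=37 > 14
  After event 6: stock=57 > 14
  After event 7: stock=64 > 14
  After event 8: stock=98 > 14
  After event 9: stock=84 > 14
  After event 10: stock=115 > 14
  After event 11: stock=96 > 14
Alert events: []. Count = 0

Answer: 0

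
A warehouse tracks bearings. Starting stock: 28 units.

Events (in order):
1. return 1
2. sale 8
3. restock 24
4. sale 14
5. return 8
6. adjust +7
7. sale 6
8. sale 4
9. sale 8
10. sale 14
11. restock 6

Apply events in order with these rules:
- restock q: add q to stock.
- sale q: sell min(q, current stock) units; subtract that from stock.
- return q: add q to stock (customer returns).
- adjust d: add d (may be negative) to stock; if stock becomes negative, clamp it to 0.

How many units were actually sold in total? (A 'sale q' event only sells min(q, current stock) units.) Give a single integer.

Answer: 54

Derivation:
Processing events:
Start: stock = 28
  Event 1 (return 1): 28 + 1 = 29
  Event 2 (sale 8): sell min(8,29)=8. stock: 29 - 8 = 21. total_sold = 8
  Event 3 (restock 24): 21 + 24 = 45
  Event 4 (sale 14): sell min(14,45)=14. stock: 45 - 14 = 31. total_sold = 22
  Event 5 (return 8): 31 + 8 = 39
  Event 6 (adjust +7): 39 + 7 = 46
  Event 7 (sale 6): sell min(6,46)=6. stock: 46 - 6 = 40. total_sold = 28
  Event 8 (sale 4): sell min(4,40)=4. stock: 40 - 4 = 36. total_sold = 32
  Event 9 (sale 8): sell min(8,36)=8. stock: 36 - 8 = 28. total_sold = 40
  Event 10 (sale 14): sell min(14,28)=14. stock: 28 - 14 = 14. total_sold = 54
  Event 11 (restock 6): 14 + 6 = 20
Final: stock = 20, total_sold = 54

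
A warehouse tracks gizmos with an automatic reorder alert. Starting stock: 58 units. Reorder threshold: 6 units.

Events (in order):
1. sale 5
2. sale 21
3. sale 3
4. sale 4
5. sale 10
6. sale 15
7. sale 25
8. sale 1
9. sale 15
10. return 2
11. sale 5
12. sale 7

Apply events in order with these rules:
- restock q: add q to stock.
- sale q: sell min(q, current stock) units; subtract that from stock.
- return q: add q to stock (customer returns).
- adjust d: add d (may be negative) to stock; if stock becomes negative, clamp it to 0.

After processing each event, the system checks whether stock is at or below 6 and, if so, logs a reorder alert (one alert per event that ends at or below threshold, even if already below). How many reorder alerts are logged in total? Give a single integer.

Answer: 7

Derivation:
Processing events:
Start: stock = 58
  Event 1 (sale 5): sell min(5,58)=5. stock: 58 - 5 = 53. total_sold = 5
  Event 2 (sale 21): sell min(21,53)=21. stock: 53 - 21 = 32. total_sold = 26
  Event 3 (sale 3): sell min(3,32)=3. stock: 32 - 3 = 29. total_sold = 29
  Event 4 (sale 4): sell min(4,29)=4. stock: 29 - 4 = 25. total_sold = 33
  Event 5 (sale 10): sell min(10,25)=10. stock: 25 - 10 = 15. total_sold = 43
  Event 6 (sale 15): sell min(15,15)=15. stock: 15 - 15 = 0. total_sold = 58
  Event 7 (sale 25): sell min(25,0)=0. stock: 0 - 0 = 0. total_sold = 58
  Event 8 (sale 1): sell min(1,0)=0. stock: 0 - 0 = 0. total_sold = 58
  Event 9 (sale 15): sell min(15,0)=0. stock: 0 - 0 = 0. total_sold = 58
  Event 10 (return 2): 0 + 2 = 2
  Event 11 (sale 5): sell min(5,2)=2. stock: 2 - 2 = 0. total_sold = 60
  Event 12 (sale 7): sell min(7,0)=0. stock: 0 - 0 = 0. total_sold = 60
Final: stock = 0, total_sold = 60

Checking against threshold 6:
  After event 1: stock=53 > 6
  After event 2: stock=32 > 6
  After event 3: stock=29 > 6
  After event 4: stock=25 > 6
  After event 5: stock=15 > 6
  After event 6: stock=0 <= 6 -> ALERT
  After event 7: stock=0 <= 6 -> ALERT
  After event 8: stock=0 <= 6 -> ALERT
  After event 9: stock=0 <= 6 -> ALERT
  After event 10: stock=2 <= 6 -> ALERT
  After event 11: stock=0 <= 6 -> ALERT
  After event 12: stock=0 <= 6 -> ALERT
Alert events: [6, 7, 8, 9, 10, 11, 12]. Count = 7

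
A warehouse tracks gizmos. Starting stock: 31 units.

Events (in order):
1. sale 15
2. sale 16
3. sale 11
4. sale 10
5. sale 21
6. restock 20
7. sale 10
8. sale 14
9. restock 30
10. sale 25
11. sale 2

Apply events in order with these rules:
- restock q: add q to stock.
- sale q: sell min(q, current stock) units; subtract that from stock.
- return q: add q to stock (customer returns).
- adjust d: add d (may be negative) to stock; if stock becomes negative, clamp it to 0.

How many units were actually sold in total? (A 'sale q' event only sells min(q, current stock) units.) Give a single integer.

Processing events:
Start: stock = 31
  Event 1 (sale 15): sell min(15,31)=15. stock: 31 - 15 = 16. total_sold = 15
  Event 2 (sale 16): sell min(16,16)=16. stock: 16 - 16 = 0. total_sold = 31
  Event 3 (sale 11): sell min(11,0)=0. stock: 0 - 0 = 0. total_sold = 31
  Event 4 (sale 10): sell min(10,0)=0. stock: 0 - 0 = 0. total_sold = 31
  Event 5 (sale 21): sell min(21,0)=0. stock: 0 - 0 = 0. total_sold = 31
  Event 6 (restock 20): 0 + 20 = 20
  Event 7 (sale 10): sell min(10,20)=10. stock: 20 - 10 = 10. total_sold = 41
  Event 8 (sale 14): sell min(14,10)=10. stock: 10 - 10 = 0. total_sold = 51
  Event 9 (restock 30): 0 + 30 = 30
  Event 10 (sale 25): sell min(25,30)=25. stock: 30 - 25 = 5. total_sold = 76
  Event 11 (sale 2): sell min(2,5)=2. stock: 5 - 2 = 3. total_sold = 78
Final: stock = 3, total_sold = 78

Answer: 78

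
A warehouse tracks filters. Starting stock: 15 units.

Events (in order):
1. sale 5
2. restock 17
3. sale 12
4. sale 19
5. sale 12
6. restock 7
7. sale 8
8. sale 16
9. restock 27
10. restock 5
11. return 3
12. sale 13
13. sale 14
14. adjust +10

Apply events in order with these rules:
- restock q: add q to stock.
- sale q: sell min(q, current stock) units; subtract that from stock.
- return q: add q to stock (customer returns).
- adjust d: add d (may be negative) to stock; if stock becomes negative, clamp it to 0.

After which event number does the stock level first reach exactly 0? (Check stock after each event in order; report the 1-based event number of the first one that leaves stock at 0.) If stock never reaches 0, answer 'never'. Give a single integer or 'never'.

Answer: 4

Derivation:
Processing events:
Start: stock = 15
  Event 1 (sale 5): sell min(5,15)=5. stock: 15 - 5 = 10. total_sold = 5
  Event 2 (restock 17): 10 + 17 = 27
  Event 3 (sale 12): sell min(12,27)=12. stock: 27 - 12 = 15. total_sold = 17
  Event 4 (sale 19): sell min(19,15)=15. stock: 15 - 15 = 0. total_sold = 32
  Event 5 (sale 12): sell min(12,0)=0. stock: 0 - 0 = 0. total_sold = 32
  Event 6 (restock 7): 0 + 7 = 7
  Event 7 (sale 8): sell min(8,7)=7. stock: 7 - 7 = 0. total_sold = 39
  Event 8 (sale 16): sell min(16,0)=0. stock: 0 - 0 = 0. total_sold = 39
  Event 9 (restock 27): 0 + 27 = 27
  Event 10 (restock 5): 27 + 5 = 32
  Event 11 (return 3): 32 + 3 = 35
  Event 12 (sale 13): sell min(13,35)=13. stock: 35 - 13 = 22. total_sold = 52
  Event 13 (sale 14): sell min(14,22)=14. stock: 22 - 14 = 8. total_sold = 66
  Event 14 (adjust +10): 8 + 10 = 18
Final: stock = 18, total_sold = 66

First zero at event 4.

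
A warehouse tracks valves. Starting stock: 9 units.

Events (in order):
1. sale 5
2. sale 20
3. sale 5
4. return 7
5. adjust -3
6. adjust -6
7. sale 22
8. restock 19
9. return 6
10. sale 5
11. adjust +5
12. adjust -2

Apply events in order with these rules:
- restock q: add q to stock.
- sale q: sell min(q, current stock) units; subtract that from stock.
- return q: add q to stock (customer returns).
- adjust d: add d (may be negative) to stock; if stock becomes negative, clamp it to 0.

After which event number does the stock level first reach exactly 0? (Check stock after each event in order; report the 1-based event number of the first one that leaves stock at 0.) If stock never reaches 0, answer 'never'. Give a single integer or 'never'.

Processing events:
Start: stock = 9
  Event 1 (sale 5): sell min(5,9)=5. stock: 9 - 5 = 4. total_sold = 5
  Event 2 (sale 20): sell min(20,4)=4. stock: 4 - 4 = 0. total_sold = 9
  Event 3 (sale 5): sell min(5,0)=0. stock: 0 - 0 = 0. total_sold = 9
  Event 4 (return 7): 0 + 7 = 7
  Event 5 (adjust -3): 7 + -3 = 4
  Event 6 (adjust -6): 4 + -6 = 0 (clamped to 0)
  Event 7 (sale 22): sell min(22,0)=0. stock: 0 - 0 = 0. total_sold = 9
  Event 8 (restock 19): 0 + 19 = 19
  Event 9 (return 6): 19 + 6 = 25
  Event 10 (sale 5): sell min(5,25)=5. stock: 25 - 5 = 20. total_sold = 14
  Event 11 (adjust +5): 20 + 5 = 25
  Event 12 (adjust -2): 25 + -2 = 23
Final: stock = 23, total_sold = 14

First zero at event 2.

Answer: 2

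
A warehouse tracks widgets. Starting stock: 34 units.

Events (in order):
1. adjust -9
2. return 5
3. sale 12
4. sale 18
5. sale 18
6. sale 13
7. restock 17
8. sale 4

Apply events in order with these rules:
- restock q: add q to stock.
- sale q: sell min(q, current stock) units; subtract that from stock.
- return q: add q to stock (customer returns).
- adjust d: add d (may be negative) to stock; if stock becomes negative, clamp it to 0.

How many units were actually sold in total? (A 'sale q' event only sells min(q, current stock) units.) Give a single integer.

Answer: 34

Derivation:
Processing events:
Start: stock = 34
  Event 1 (adjust -9): 34 + -9 = 25
  Event 2 (return 5): 25 + 5 = 30
  Event 3 (sale 12): sell min(12,30)=12. stock: 30 - 12 = 18. total_sold = 12
  Event 4 (sale 18): sell min(18,18)=18. stock: 18 - 18 = 0. total_sold = 30
  Event 5 (sale 18): sell min(18,0)=0. stock: 0 - 0 = 0. total_sold = 30
  Event 6 (sale 13): sell min(13,0)=0. stock: 0 - 0 = 0. total_sold = 30
  Event 7 (restock 17): 0 + 17 = 17
  Event 8 (sale 4): sell min(4,17)=4. stock: 17 - 4 = 13. total_sold = 34
Final: stock = 13, total_sold = 34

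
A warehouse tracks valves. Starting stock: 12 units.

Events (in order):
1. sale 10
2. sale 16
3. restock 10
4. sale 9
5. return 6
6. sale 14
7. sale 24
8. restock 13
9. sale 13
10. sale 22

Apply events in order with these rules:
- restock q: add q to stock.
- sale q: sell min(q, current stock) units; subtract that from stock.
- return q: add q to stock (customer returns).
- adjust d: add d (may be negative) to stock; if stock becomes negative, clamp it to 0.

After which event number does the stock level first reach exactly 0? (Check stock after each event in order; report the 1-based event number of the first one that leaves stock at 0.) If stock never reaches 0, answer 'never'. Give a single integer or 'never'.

Answer: 2

Derivation:
Processing events:
Start: stock = 12
  Event 1 (sale 10): sell min(10,12)=10. stock: 12 - 10 = 2. total_sold = 10
  Event 2 (sale 16): sell min(16,2)=2. stock: 2 - 2 = 0. total_sold = 12
  Event 3 (restock 10): 0 + 10 = 10
  Event 4 (sale 9): sell min(9,10)=9. stock: 10 - 9 = 1. total_sold = 21
  Event 5 (return 6): 1 + 6 = 7
  Event 6 (sale 14): sell min(14,7)=7. stock: 7 - 7 = 0. total_sold = 28
  Event 7 (sale 24): sell min(24,0)=0. stock: 0 - 0 = 0. total_sold = 28
  Event 8 (restock 13): 0 + 13 = 13
  Event 9 (sale 13): sell min(13,13)=13. stock: 13 - 13 = 0. total_sold = 41
  Event 10 (sale 22): sell min(22,0)=0. stock: 0 - 0 = 0. total_sold = 41
Final: stock = 0, total_sold = 41

First zero at event 2.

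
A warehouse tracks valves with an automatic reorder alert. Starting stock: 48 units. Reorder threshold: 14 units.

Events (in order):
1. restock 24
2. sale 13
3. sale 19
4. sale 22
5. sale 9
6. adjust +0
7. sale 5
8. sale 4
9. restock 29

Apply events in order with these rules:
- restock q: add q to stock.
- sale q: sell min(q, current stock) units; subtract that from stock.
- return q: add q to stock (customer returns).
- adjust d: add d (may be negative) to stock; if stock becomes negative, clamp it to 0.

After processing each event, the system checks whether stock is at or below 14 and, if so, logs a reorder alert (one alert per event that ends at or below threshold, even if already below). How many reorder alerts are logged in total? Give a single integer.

Processing events:
Start: stock = 48
  Event 1 (restock 24): 48 + 24 = 72
  Event 2 (sale 13): sell min(13,72)=13. stock: 72 - 13 = 59. total_sold = 13
  Event 3 (sale 19): sell min(19,59)=19. stock: 59 - 19 = 40. total_sold = 32
  Event 4 (sale 22): sell min(22,40)=22. stock: 40 - 22 = 18. total_sold = 54
  Event 5 (sale 9): sell min(9,18)=9. stock: 18 - 9 = 9. total_sold = 63
  Event 6 (adjust +0): 9 + 0 = 9
  Event 7 (sale 5): sell min(5,9)=5. stock: 9 - 5 = 4. total_sold = 68
  Event 8 (sale 4): sell min(4,4)=4. stock: 4 - 4 = 0. total_sold = 72
  Event 9 (restock 29): 0 + 29 = 29
Final: stock = 29, total_sold = 72

Checking against threshold 14:
  After event 1: stock=72 > 14
  After event 2: stock=59 > 14
  After event 3: stock=40 > 14
  After event 4: stock=18 > 14
  After event 5: stock=9 <= 14 -> ALERT
  After event 6: stock=9 <= 14 -> ALERT
  After event 7: stock=4 <= 14 -> ALERT
  After event 8: stock=0 <= 14 -> ALERT
  After event 9: stock=29 > 14
Alert events: [5, 6, 7, 8]. Count = 4

Answer: 4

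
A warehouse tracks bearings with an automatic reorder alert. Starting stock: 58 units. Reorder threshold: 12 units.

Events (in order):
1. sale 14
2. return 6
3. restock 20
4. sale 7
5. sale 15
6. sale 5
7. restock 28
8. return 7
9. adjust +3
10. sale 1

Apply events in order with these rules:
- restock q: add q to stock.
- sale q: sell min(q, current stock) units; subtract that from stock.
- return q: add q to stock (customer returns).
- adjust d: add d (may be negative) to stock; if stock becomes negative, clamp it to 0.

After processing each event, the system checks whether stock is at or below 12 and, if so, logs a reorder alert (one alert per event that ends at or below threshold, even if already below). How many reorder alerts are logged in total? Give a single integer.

Answer: 0

Derivation:
Processing events:
Start: stock = 58
  Event 1 (sale 14): sell min(14,58)=14. stock: 58 - 14 = 44. total_sold = 14
  Event 2 (return 6): 44 + 6 = 50
  Event 3 (restock 20): 50 + 20 = 70
  Event 4 (sale 7): sell min(7,70)=7. stock: 70 - 7 = 63. total_sold = 21
  Event 5 (sale 15): sell min(15,63)=15. stock: 63 - 15 = 48. total_sold = 36
  Event 6 (sale 5): sell min(5,48)=5. stock: 48 - 5 = 43. total_sold = 41
  Event 7 (restock 28): 43 + 28 = 71
  Event 8 (return 7): 71 + 7 = 78
  Event 9 (adjust +3): 78 + 3 = 81
  Event 10 (sale 1): sell min(1,81)=1. stock: 81 - 1 = 80. total_sold = 42
Final: stock = 80, total_sold = 42

Checking against threshold 12:
  After event 1: stock=44 > 12
  After event 2: stock=50 > 12
  After event 3: stock=70 > 12
  After event 4: stock=63 > 12
  After event 5: stock=48 > 12
  After event 6: stock=43 > 12
  After event 7: stock=71 > 12
  After event 8: stock=78 > 12
  After event 9: stock=81 > 12
  After event 10: stock=80 > 12
Alert events: []. Count = 0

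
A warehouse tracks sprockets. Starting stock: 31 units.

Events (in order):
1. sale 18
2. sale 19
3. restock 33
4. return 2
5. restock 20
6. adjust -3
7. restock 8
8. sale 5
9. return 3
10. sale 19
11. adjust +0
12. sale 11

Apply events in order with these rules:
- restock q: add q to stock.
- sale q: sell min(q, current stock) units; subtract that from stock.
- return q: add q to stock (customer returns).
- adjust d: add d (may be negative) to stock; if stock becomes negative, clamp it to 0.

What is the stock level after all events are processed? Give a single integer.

Processing events:
Start: stock = 31
  Event 1 (sale 18): sell min(18,31)=18. stock: 31 - 18 = 13. total_sold = 18
  Event 2 (sale 19): sell min(19,13)=13. stock: 13 - 13 = 0. total_sold = 31
  Event 3 (restock 33): 0 + 33 = 33
  Event 4 (return 2): 33 + 2 = 35
  Event 5 (restock 20): 35 + 20 = 55
  Event 6 (adjust -3): 55 + -3 = 52
  Event 7 (restock 8): 52 + 8 = 60
  Event 8 (sale 5): sell min(5,60)=5. stock: 60 - 5 = 55. total_sold = 36
  Event 9 (return 3): 55 + 3 = 58
  Event 10 (sale 19): sell min(19,58)=19. stock: 58 - 19 = 39. total_sold = 55
  Event 11 (adjust +0): 39 + 0 = 39
  Event 12 (sale 11): sell min(11,39)=11. stock: 39 - 11 = 28. total_sold = 66
Final: stock = 28, total_sold = 66

Answer: 28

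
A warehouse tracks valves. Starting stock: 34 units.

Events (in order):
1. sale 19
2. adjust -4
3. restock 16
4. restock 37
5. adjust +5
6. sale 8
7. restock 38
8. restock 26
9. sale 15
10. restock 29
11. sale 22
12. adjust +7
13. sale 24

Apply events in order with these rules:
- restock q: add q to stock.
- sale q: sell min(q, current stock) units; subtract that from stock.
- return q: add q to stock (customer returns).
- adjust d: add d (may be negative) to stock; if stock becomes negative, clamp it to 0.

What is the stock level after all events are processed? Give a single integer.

Answer: 100

Derivation:
Processing events:
Start: stock = 34
  Event 1 (sale 19): sell min(19,34)=19. stock: 34 - 19 = 15. total_sold = 19
  Event 2 (adjust -4): 15 + -4 = 11
  Event 3 (restock 16): 11 + 16 = 27
  Event 4 (restock 37): 27 + 37 = 64
  Event 5 (adjust +5): 64 + 5 = 69
  Event 6 (sale 8): sell min(8,69)=8. stock: 69 - 8 = 61. total_sold = 27
  Event 7 (restock 38): 61 + 38 = 99
  Event 8 (restock 26): 99 + 26 = 125
  Event 9 (sale 15): sell min(15,125)=15. stock: 125 - 15 = 110. total_sold = 42
  Event 10 (restock 29): 110 + 29 = 139
  Event 11 (sale 22): sell min(22,139)=22. stock: 139 - 22 = 117. total_sold = 64
  Event 12 (adjust +7): 117 + 7 = 124
  Event 13 (sale 24): sell min(24,124)=24. stock: 124 - 24 = 100. total_sold = 88
Final: stock = 100, total_sold = 88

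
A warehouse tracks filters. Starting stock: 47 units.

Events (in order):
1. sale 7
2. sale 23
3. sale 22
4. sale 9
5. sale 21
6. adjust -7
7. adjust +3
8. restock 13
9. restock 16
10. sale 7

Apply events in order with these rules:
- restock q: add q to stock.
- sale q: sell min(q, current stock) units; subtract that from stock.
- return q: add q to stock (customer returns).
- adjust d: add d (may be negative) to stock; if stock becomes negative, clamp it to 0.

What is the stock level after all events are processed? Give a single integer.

Answer: 25

Derivation:
Processing events:
Start: stock = 47
  Event 1 (sale 7): sell min(7,47)=7. stock: 47 - 7 = 40. total_sold = 7
  Event 2 (sale 23): sell min(23,40)=23. stock: 40 - 23 = 17. total_sold = 30
  Event 3 (sale 22): sell min(22,17)=17. stock: 17 - 17 = 0. total_sold = 47
  Event 4 (sale 9): sell min(9,0)=0. stock: 0 - 0 = 0. total_sold = 47
  Event 5 (sale 21): sell min(21,0)=0. stock: 0 - 0 = 0. total_sold = 47
  Event 6 (adjust -7): 0 + -7 = 0 (clamped to 0)
  Event 7 (adjust +3): 0 + 3 = 3
  Event 8 (restock 13): 3 + 13 = 16
  Event 9 (restock 16): 16 + 16 = 32
  Event 10 (sale 7): sell min(7,32)=7. stock: 32 - 7 = 25. total_sold = 54
Final: stock = 25, total_sold = 54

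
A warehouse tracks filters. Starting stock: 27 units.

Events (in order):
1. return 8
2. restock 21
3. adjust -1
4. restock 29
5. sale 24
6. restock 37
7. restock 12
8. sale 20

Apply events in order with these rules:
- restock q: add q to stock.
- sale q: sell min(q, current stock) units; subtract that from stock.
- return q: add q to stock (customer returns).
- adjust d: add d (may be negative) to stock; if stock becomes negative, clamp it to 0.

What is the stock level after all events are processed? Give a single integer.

Processing events:
Start: stock = 27
  Event 1 (return 8): 27 + 8 = 35
  Event 2 (restock 21): 35 + 21 = 56
  Event 3 (adjust -1): 56 + -1 = 55
  Event 4 (restock 29): 55 + 29 = 84
  Event 5 (sale 24): sell min(24,84)=24. stock: 84 - 24 = 60. total_sold = 24
  Event 6 (restock 37): 60 + 37 = 97
  Event 7 (restock 12): 97 + 12 = 109
  Event 8 (sale 20): sell min(20,109)=20. stock: 109 - 20 = 89. total_sold = 44
Final: stock = 89, total_sold = 44

Answer: 89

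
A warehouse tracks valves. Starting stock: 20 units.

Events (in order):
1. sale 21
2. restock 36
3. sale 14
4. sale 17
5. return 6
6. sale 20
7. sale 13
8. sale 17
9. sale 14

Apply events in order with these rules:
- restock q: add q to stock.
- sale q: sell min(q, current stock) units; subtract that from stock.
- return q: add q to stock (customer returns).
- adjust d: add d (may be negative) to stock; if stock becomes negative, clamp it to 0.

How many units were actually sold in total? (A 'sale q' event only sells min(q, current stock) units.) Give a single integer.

Processing events:
Start: stock = 20
  Event 1 (sale 21): sell min(21,20)=20. stock: 20 - 20 = 0. total_sold = 20
  Event 2 (restock 36): 0 + 36 = 36
  Event 3 (sale 14): sell min(14,36)=14. stock: 36 - 14 = 22. total_sold = 34
  Event 4 (sale 17): sell min(17,22)=17. stock: 22 - 17 = 5. total_sold = 51
  Event 5 (return 6): 5 + 6 = 11
  Event 6 (sale 20): sell min(20,11)=11. stock: 11 - 11 = 0. total_sold = 62
  Event 7 (sale 13): sell min(13,0)=0. stock: 0 - 0 = 0. total_sold = 62
  Event 8 (sale 17): sell min(17,0)=0. stock: 0 - 0 = 0. total_sold = 62
  Event 9 (sale 14): sell min(14,0)=0. stock: 0 - 0 = 0. total_sold = 62
Final: stock = 0, total_sold = 62

Answer: 62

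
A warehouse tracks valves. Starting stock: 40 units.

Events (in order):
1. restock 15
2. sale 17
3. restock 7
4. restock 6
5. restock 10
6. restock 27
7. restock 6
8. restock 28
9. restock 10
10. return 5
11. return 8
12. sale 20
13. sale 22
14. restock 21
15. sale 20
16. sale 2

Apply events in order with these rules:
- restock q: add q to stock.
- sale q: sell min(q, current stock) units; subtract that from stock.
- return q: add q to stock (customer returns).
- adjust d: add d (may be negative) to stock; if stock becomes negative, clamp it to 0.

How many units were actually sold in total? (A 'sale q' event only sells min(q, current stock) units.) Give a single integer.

Processing events:
Start: stock = 40
  Event 1 (restock 15): 40 + 15 = 55
  Event 2 (sale 17): sell min(17,55)=17. stock: 55 - 17 = 38. total_sold = 17
  Event 3 (restock 7): 38 + 7 = 45
  Event 4 (restock 6): 45 + 6 = 51
  Event 5 (restock 10): 51 + 10 = 61
  Event 6 (restock 27): 61 + 27 = 88
  Event 7 (restock 6): 88 + 6 = 94
  Event 8 (restock 28): 94 + 28 = 122
  Event 9 (restock 10): 122 + 10 = 132
  Event 10 (return 5): 132 + 5 = 137
  Event 11 (return 8): 137 + 8 = 145
  Event 12 (sale 20): sell min(20,145)=20. stock: 145 - 20 = 125. total_sold = 37
  Event 13 (sale 22): sell min(22,125)=22. stock: 125 - 22 = 103. total_sold = 59
  Event 14 (restock 21): 103 + 21 = 124
  Event 15 (sale 20): sell min(20,124)=20. stock: 124 - 20 = 104. total_sold = 79
  Event 16 (sale 2): sell min(2,104)=2. stock: 104 - 2 = 102. total_sold = 81
Final: stock = 102, total_sold = 81

Answer: 81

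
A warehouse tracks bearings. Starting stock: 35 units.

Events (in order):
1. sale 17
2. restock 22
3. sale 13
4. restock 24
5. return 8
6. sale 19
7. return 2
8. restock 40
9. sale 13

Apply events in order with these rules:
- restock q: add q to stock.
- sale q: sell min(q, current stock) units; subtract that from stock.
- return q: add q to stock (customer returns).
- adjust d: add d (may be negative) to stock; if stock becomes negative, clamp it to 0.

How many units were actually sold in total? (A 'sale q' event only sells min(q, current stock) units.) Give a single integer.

Processing events:
Start: stock = 35
  Event 1 (sale 17): sell min(17,35)=17. stock: 35 - 17 = 18. total_sold = 17
  Event 2 (restock 22): 18 + 22 = 40
  Event 3 (sale 13): sell min(13,40)=13. stock: 40 - 13 = 27. total_sold = 30
  Event 4 (restock 24): 27 + 24 = 51
  Event 5 (return 8): 51 + 8 = 59
  Event 6 (sale 19): sell min(19,59)=19. stock: 59 - 19 = 40. total_sold = 49
  Event 7 (return 2): 40 + 2 = 42
  Event 8 (restock 40): 42 + 40 = 82
  Event 9 (sale 13): sell min(13,82)=13. stock: 82 - 13 = 69. total_sold = 62
Final: stock = 69, total_sold = 62

Answer: 62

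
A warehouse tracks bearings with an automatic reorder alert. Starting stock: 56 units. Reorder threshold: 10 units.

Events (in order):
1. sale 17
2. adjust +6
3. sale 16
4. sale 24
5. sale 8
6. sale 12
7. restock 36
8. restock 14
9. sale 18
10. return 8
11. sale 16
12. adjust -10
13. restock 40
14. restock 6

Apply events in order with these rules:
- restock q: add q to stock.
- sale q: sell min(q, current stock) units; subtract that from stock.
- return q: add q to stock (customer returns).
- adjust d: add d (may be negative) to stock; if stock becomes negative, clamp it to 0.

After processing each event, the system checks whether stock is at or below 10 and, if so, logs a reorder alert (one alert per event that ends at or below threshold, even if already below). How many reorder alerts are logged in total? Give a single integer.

Processing events:
Start: stock = 56
  Event 1 (sale 17): sell min(17,56)=17. stock: 56 - 17 = 39. total_sold = 17
  Event 2 (adjust +6): 39 + 6 = 45
  Event 3 (sale 16): sell min(16,45)=16. stock: 45 - 16 = 29. total_sold = 33
  Event 4 (sale 24): sell min(24,29)=24. stock: 29 - 24 = 5. total_sold = 57
  Event 5 (sale 8): sell min(8,5)=5. stock: 5 - 5 = 0. total_sold = 62
  Event 6 (sale 12): sell min(12,0)=0. stock: 0 - 0 = 0. total_sold = 62
  Event 7 (restock 36): 0 + 36 = 36
  Event 8 (restock 14): 36 + 14 = 50
  Event 9 (sale 18): sell min(18,50)=18. stock: 50 - 18 = 32. total_sold = 80
  Event 10 (return 8): 32 + 8 = 40
  Event 11 (sale 16): sell min(16,40)=16. stock: 40 - 16 = 24. total_sold = 96
  Event 12 (adjust -10): 24 + -10 = 14
  Event 13 (restock 40): 14 + 40 = 54
  Event 14 (restock 6): 54 + 6 = 60
Final: stock = 60, total_sold = 96

Checking against threshold 10:
  After event 1: stock=39 > 10
  After event 2: stock=45 > 10
  After event 3: stock=29 > 10
  After event 4: stock=5 <= 10 -> ALERT
  After event 5: stock=0 <= 10 -> ALERT
  After event 6: stock=0 <= 10 -> ALERT
  After event 7: stock=36 > 10
  After event 8: stock=50 > 10
  After event 9: stock=32 > 10
  After event 10: stock=40 > 10
  After event 11: stock=24 > 10
  After event 12: stock=14 > 10
  After event 13: stock=54 > 10
  After event 14: stock=60 > 10
Alert events: [4, 5, 6]. Count = 3

Answer: 3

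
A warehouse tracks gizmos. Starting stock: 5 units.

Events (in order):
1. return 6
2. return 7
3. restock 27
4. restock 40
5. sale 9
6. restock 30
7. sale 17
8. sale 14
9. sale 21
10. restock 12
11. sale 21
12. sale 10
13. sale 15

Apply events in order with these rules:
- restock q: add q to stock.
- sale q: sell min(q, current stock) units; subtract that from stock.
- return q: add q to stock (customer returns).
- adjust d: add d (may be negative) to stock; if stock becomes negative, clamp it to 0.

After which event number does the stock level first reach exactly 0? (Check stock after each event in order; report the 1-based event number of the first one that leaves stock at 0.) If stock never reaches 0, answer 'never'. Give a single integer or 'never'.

Processing events:
Start: stock = 5
  Event 1 (return 6): 5 + 6 = 11
  Event 2 (return 7): 11 + 7 = 18
  Event 3 (restock 27): 18 + 27 = 45
  Event 4 (restock 40): 45 + 40 = 85
  Event 5 (sale 9): sell min(9,85)=9. stock: 85 - 9 = 76. total_sold = 9
  Event 6 (restock 30): 76 + 30 = 106
  Event 7 (sale 17): sell min(17,106)=17. stock: 106 - 17 = 89. total_sold = 26
  Event 8 (sale 14): sell min(14,89)=14. stock: 89 - 14 = 75. total_sold = 40
  Event 9 (sale 21): sell min(21,75)=21. stock: 75 - 21 = 54. total_sold = 61
  Event 10 (restock 12): 54 + 12 = 66
  Event 11 (sale 21): sell min(21,66)=21. stock: 66 - 21 = 45. total_sold = 82
  Event 12 (sale 10): sell min(10,45)=10. stock: 45 - 10 = 35. total_sold = 92
  Event 13 (sale 15): sell min(15,35)=15. stock: 35 - 15 = 20. total_sold = 107
Final: stock = 20, total_sold = 107

Stock never reaches 0.

Answer: never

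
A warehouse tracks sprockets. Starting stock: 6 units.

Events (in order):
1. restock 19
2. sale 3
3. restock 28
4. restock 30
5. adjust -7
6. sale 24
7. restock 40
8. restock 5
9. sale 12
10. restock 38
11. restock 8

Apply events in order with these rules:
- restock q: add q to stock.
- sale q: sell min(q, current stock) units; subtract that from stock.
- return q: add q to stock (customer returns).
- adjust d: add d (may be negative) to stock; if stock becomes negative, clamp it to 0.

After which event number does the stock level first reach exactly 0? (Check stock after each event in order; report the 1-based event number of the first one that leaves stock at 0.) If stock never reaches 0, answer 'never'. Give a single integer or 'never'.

Answer: never

Derivation:
Processing events:
Start: stock = 6
  Event 1 (restock 19): 6 + 19 = 25
  Event 2 (sale 3): sell min(3,25)=3. stock: 25 - 3 = 22. total_sold = 3
  Event 3 (restock 28): 22 + 28 = 50
  Event 4 (restock 30): 50 + 30 = 80
  Event 5 (adjust -7): 80 + -7 = 73
  Event 6 (sale 24): sell min(24,73)=24. stock: 73 - 24 = 49. total_sold = 27
  Event 7 (restock 40): 49 + 40 = 89
  Event 8 (restock 5): 89 + 5 = 94
  Event 9 (sale 12): sell min(12,94)=12. stock: 94 - 12 = 82. total_sold = 39
  Event 10 (restock 38): 82 + 38 = 120
  Event 11 (restock 8): 120 + 8 = 128
Final: stock = 128, total_sold = 39

Stock never reaches 0.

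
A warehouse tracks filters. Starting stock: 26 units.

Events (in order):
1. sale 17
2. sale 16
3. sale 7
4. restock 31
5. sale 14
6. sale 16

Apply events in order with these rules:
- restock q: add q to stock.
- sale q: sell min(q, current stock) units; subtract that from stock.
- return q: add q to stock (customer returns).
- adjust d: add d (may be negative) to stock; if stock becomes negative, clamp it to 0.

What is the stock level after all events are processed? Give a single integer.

Processing events:
Start: stock = 26
  Event 1 (sale 17): sell min(17,26)=17. stock: 26 - 17 = 9. total_sold = 17
  Event 2 (sale 16): sell min(16,9)=9. stock: 9 - 9 = 0. total_sold = 26
  Event 3 (sale 7): sell min(7,0)=0. stock: 0 - 0 = 0. total_sold = 26
  Event 4 (restock 31): 0 + 31 = 31
  Event 5 (sale 14): sell min(14,31)=14. stock: 31 - 14 = 17. total_sold = 40
  Event 6 (sale 16): sell min(16,17)=16. stock: 17 - 16 = 1. total_sold = 56
Final: stock = 1, total_sold = 56

Answer: 1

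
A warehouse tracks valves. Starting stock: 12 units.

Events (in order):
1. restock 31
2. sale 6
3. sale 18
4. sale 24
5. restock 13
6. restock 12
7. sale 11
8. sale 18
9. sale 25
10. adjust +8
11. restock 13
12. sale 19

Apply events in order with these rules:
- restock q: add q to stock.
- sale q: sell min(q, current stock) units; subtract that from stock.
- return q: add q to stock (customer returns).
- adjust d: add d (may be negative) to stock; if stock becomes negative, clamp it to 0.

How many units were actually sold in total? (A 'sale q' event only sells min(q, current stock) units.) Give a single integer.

Processing events:
Start: stock = 12
  Event 1 (restock 31): 12 + 31 = 43
  Event 2 (sale 6): sell min(6,43)=6. stock: 43 - 6 = 37. total_sold = 6
  Event 3 (sale 18): sell min(18,37)=18. stock: 37 - 18 = 19. total_sold = 24
  Event 4 (sale 24): sell min(24,19)=19. stock: 19 - 19 = 0. total_sold = 43
  Event 5 (restock 13): 0 + 13 = 13
  Event 6 (restock 12): 13 + 12 = 25
  Event 7 (sale 11): sell min(11,25)=11. stock: 25 - 11 = 14. total_sold = 54
  Event 8 (sale 18): sell min(18,14)=14. stock: 14 - 14 = 0. total_sold = 68
  Event 9 (sale 25): sell min(25,0)=0. stock: 0 - 0 = 0. total_sold = 68
  Event 10 (adjust +8): 0 + 8 = 8
  Event 11 (restock 13): 8 + 13 = 21
  Event 12 (sale 19): sell min(19,21)=19. stock: 21 - 19 = 2. total_sold = 87
Final: stock = 2, total_sold = 87

Answer: 87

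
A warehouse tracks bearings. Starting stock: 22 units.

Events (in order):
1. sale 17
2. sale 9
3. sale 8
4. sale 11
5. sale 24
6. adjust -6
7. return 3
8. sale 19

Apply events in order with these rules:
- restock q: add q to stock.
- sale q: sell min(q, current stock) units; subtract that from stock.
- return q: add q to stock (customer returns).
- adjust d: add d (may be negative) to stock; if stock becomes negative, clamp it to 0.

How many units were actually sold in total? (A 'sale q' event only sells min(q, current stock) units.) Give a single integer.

Processing events:
Start: stock = 22
  Event 1 (sale 17): sell min(17,22)=17. stock: 22 - 17 = 5. total_sold = 17
  Event 2 (sale 9): sell min(9,5)=5. stock: 5 - 5 = 0. total_sold = 22
  Event 3 (sale 8): sell min(8,0)=0. stock: 0 - 0 = 0. total_sold = 22
  Event 4 (sale 11): sell min(11,0)=0. stock: 0 - 0 = 0. total_sold = 22
  Event 5 (sale 24): sell min(24,0)=0. stock: 0 - 0 = 0. total_sold = 22
  Event 6 (adjust -6): 0 + -6 = 0 (clamped to 0)
  Event 7 (return 3): 0 + 3 = 3
  Event 8 (sale 19): sell min(19,3)=3. stock: 3 - 3 = 0. total_sold = 25
Final: stock = 0, total_sold = 25

Answer: 25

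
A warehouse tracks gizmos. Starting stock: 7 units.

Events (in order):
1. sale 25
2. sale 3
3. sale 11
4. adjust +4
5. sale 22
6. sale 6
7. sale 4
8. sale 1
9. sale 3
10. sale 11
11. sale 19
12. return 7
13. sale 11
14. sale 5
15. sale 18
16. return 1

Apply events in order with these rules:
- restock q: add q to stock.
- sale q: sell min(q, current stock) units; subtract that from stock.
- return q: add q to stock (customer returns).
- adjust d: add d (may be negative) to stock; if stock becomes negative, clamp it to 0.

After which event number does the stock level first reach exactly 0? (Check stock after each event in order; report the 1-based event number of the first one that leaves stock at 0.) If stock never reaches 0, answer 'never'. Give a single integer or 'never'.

Answer: 1

Derivation:
Processing events:
Start: stock = 7
  Event 1 (sale 25): sell min(25,7)=7. stock: 7 - 7 = 0. total_sold = 7
  Event 2 (sale 3): sell min(3,0)=0. stock: 0 - 0 = 0. total_sold = 7
  Event 3 (sale 11): sell min(11,0)=0. stock: 0 - 0 = 0. total_sold = 7
  Event 4 (adjust +4): 0 + 4 = 4
  Event 5 (sale 22): sell min(22,4)=4. stock: 4 - 4 = 0. total_sold = 11
  Event 6 (sale 6): sell min(6,0)=0. stock: 0 - 0 = 0. total_sold = 11
  Event 7 (sale 4): sell min(4,0)=0. stock: 0 - 0 = 0. total_sold = 11
  Event 8 (sale 1): sell min(1,0)=0. stock: 0 - 0 = 0. total_sold = 11
  Event 9 (sale 3): sell min(3,0)=0. stock: 0 - 0 = 0. total_sold = 11
  Event 10 (sale 11): sell min(11,0)=0. stock: 0 - 0 = 0. total_sold = 11
  Event 11 (sale 19): sell min(19,0)=0. stock: 0 - 0 = 0. total_sold = 11
  Event 12 (return 7): 0 + 7 = 7
  Event 13 (sale 11): sell min(11,7)=7. stock: 7 - 7 = 0. total_sold = 18
  Event 14 (sale 5): sell min(5,0)=0. stock: 0 - 0 = 0. total_sold = 18
  Event 15 (sale 18): sell min(18,0)=0. stock: 0 - 0 = 0. total_sold = 18
  Event 16 (return 1): 0 + 1 = 1
Final: stock = 1, total_sold = 18

First zero at event 1.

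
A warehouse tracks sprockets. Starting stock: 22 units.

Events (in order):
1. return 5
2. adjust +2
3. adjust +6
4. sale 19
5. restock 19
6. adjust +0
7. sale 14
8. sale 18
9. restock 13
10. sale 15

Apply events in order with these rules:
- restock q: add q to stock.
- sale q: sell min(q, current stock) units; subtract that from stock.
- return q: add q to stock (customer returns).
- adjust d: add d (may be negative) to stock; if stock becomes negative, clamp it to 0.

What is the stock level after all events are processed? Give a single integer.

Processing events:
Start: stock = 22
  Event 1 (return 5): 22 + 5 = 27
  Event 2 (adjust +2): 27 + 2 = 29
  Event 3 (adjust +6): 29 + 6 = 35
  Event 4 (sale 19): sell min(19,35)=19. stock: 35 - 19 = 16. total_sold = 19
  Event 5 (restock 19): 16 + 19 = 35
  Event 6 (adjust +0): 35 + 0 = 35
  Event 7 (sale 14): sell min(14,35)=14. stock: 35 - 14 = 21. total_sold = 33
  Event 8 (sale 18): sell min(18,21)=18. stock: 21 - 18 = 3. total_sold = 51
  Event 9 (restock 13): 3 + 13 = 16
  Event 10 (sale 15): sell min(15,16)=15. stock: 16 - 15 = 1. total_sold = 66
Final: stock = 1, total_sold = 66

Answer: 1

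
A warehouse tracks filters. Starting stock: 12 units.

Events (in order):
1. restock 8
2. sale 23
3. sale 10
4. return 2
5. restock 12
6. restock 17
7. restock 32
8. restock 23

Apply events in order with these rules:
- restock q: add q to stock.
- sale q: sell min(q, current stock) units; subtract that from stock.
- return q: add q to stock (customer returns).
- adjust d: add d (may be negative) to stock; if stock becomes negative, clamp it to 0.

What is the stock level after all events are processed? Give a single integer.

Answer: 86

Derivation:
Processing events:
Start: stock = 12
  Event 1 (restock 8): 12 + 8 = 20
  Event 2 (sale 23): sell min(23,20)=20. stock: 20 - 20 = 0. total_sold = 20
  Event 3 (sale 10): sell min(10,0)=0. stock: 0 - 0 = 0. total_sold = 20
  Event 4 (return 2): 0 + 2 = 2
  Event 5 (restock 12): 2 + 12 = 14
  Event 6 (restock 17): 14 + 17 = 31
  Event 7 (restock 32): 31 + 32 = 63
  Event 8 (restock 23): 63 + 23 = 86
Final: stock = 86, total_sold = 20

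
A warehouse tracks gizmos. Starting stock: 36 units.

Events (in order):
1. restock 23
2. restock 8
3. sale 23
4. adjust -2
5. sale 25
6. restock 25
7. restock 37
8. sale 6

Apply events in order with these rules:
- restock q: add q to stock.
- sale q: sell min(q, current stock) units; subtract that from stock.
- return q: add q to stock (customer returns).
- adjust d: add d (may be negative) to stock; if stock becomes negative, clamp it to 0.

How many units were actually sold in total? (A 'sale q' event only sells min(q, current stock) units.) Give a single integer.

Answer: 54

Derivation:
Processing events:
Start: stock = 36
  Event 1 (restock 23): 36 + 23 = 59
  Event 2 (restock 8): 59 + 8 = 67
  Event 3 (sale 23): sell min(23,67)=23. stock: 67 - 23 = 44. total_sold = 23
  Event 4 (adjust -2): 44 + -2 = 42
  Event 5 (sale 25): sell min(25,42)=25. stock: 42 - 25 = 17. total_sold = 48
  Event 6 (restock 25): 17 + 25 = 42
  Event 7 (restock 37): 42 + 37 = 79
  Event 8 (sale 6): sell min(6,79)=6. stock: 79 - 6 = 73. total_sold = 54
Final: stock = 73, total_sold = 54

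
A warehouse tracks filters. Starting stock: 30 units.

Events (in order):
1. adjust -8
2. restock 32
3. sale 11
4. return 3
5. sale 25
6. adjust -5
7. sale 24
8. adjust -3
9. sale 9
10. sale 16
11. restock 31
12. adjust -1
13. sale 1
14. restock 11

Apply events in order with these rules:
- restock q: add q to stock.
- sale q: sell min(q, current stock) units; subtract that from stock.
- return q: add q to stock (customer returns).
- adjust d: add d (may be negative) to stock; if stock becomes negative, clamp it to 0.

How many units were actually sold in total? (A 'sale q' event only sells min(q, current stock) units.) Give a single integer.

Processing events:
Start: stock = 30
  Event 1 (adjust -8): 30 + -8 = 22
  Event 2 (restock 32): 22 + 32 = 54
  Event 3 (sale 11): sell min(11,54)=11. stock: 54 - 11 = 43. total_sold = 11
  Event 4 (return 3): 43 + 3 = 46
  Event 5 (sale 25): sell min(25,46)=25. stock: 46 - 25 = 21. total_sold = 36
  Event 6 (adjust -5): 21 + -5 = 16
  Event 7 (sale 24): sell min(24,16)=16. stock: 16 - 16 = 0. total_sold = 52
  Event 8 (adjust -3): 0 + -3 = 0 (clamped to 0)
  Event 9 (sale 9): sell min(9,0)=0. stock: 0 - 0 = 0. total_sold = 52
  Event 10 (sale 16): sell min(16,0)=0. stock: 0 - 0 = 0. total_sold = 52
  Event 11 (restock 31): 0 + 31 = 31
  Event 12 (adjust -1): 31 + -1 = 30
  Event 13 (sale 1): sell min(1,30)=1. stock: 30 - 1 = 29. total_sold = 53
  Event 14 (restock 11): 29 + 11 = 40
Final: stock = 40, total_sold = 53

Answer: 53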